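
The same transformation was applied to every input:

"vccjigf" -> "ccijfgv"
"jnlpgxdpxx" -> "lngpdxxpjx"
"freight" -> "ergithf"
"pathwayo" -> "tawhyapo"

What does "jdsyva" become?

What's happening: move the first character to the end, then swap each adjacent pair of characters (1↔2, 3↔4, ...).
Working it through for "jdsyva": intermediate "dsyvaj", final "sdvyja".

sdvyja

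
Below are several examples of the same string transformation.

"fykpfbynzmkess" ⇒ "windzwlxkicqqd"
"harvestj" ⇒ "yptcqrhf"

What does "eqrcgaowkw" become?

opaeymuiuc

Looking at the pairs, the operation is to move the first character to the end, then shift every letter 2 places backward in the alphabet (wrapping around).
On "eqrcgaowkw": the first step gives "qrcgaowkwe", and the second then gives "opaeymuiuc".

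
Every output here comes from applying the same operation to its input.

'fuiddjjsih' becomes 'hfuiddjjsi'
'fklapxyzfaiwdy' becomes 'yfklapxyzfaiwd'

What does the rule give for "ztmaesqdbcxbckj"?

jztmaesqdbcxbck

The transformation: move the last character to the front.
So "ztmaesqdbcxbckj" becomes "jztmaesqdbcxbck".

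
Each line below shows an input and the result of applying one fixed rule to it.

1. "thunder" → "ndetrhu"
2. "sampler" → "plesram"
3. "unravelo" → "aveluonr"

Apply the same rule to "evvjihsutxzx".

Rule — swap the first and last characters, then move the first 3 characters to the end (rotate left by 3).
"evvjihsutxzx" → "xvvjihsutxze" → "jihsutxzexvv".

jihsutxzexvv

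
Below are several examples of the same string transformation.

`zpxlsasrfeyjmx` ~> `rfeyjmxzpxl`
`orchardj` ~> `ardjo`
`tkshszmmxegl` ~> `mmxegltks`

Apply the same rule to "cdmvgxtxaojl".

txaojlcdm

The rule is to swap the front and back halves of the string, then delete the last 3 characters.
Applying both steps to "cdmvgxtxaojl": "txaojlcdmvgx", then "txaojlcdm".
(Check on "orchardj": → "ardjorch" → "ardjo" ✓)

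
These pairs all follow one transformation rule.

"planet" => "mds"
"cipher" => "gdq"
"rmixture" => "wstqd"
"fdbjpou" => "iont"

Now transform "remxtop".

Rule — shift every letter 1 place backward in the alphabet (wrapping around), then delete the first 3 characters.
On "remxtop": the first step gives "qdlwsno", and the second then gives "wsno".
(Check on "cipher": → "bhogdq" → "gdq" ✓)

wsno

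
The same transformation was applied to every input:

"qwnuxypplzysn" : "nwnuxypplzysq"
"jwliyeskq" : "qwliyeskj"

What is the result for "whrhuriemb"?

bhrhuriemw

The rule is to swap the first and last characters.
Doing the same to "whrhuriemb": "bhrhuriemw".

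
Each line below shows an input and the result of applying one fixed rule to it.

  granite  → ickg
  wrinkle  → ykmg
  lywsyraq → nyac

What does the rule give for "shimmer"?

ukot

Looking at the pairs, the operation is to shift every letter 2 places forward in the alphabet (wrapping around), then keep every other character starting from the first (positions 1st, 3rd, 5th, ...).
So "shimmer" becomes "ukot".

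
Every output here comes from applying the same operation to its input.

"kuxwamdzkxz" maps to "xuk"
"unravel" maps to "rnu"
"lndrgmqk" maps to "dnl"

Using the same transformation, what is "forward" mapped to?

rof

Each output is the input with this applied: reverse the string, then keep only the last 3 characters.
For "forward", step one produces "drawrof"; step two turns that into "rof".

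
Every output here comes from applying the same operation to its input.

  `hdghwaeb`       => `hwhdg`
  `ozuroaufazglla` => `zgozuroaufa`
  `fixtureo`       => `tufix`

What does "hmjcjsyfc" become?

Each output is the input with this applied: delete the last 3 characters, then move the last 2 characters to the front (rotate right by 2).
Working it through for "hmjcjsyfc": intermediate "hmjcjs", final "jshmjc".
(Check on "fixtureo": → "fixtu" → "tufix" ✓)

jshmjc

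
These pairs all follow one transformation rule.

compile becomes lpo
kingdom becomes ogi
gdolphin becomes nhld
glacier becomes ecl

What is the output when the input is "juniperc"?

Each output is the input with this applied: keep every other character starting from the second (positions 2nd, 4th, 6th, ...), then reverse the string.
Starting from "juniperc": after the first operation, "uiec"; after the second, "ceiu".

ceiu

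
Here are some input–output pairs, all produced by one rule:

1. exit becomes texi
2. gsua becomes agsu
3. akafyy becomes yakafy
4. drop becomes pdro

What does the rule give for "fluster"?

Each output is the input with this applied: move the last character to the front.
So "fluster" becomes "rfluste".

rfluste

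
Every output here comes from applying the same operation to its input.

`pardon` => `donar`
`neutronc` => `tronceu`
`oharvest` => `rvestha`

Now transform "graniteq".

niteqra

Each output is the input with this applied: delete the first character, then move the first 2 characters to the end (rotate left by 2).
"graniteq" → "raniteq" → "niteqra".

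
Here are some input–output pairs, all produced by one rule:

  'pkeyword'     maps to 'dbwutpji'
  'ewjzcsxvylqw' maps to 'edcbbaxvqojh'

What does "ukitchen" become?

zyspnmjh

The rule is to sort the characters into reverse alphabetical order, then shift every letter 5 places forward in the alphabet (wrapping around).
On "ukitchen": the first step gives "utnkihec", and the second then gives "zyspnmjh".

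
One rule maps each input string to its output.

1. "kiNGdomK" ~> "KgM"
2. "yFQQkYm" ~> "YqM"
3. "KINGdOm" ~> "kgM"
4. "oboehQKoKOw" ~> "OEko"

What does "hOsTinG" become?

Htg

The rule is to keep one character in every 3, starting at position 1 (positions 1st, 4th, 7th, ...), then flip the case of every letter.
On "hOsTinG": the first step gives "hTG", and the second then gives "Htg".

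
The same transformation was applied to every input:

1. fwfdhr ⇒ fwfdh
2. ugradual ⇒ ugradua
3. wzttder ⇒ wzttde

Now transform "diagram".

diagra

The pattern: delete the last character.
For "diagram" the result is "diagra".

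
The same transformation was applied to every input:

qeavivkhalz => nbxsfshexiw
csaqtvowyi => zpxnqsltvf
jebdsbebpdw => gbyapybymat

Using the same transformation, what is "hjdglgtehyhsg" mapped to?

The transformation: shift every letter 3 places backward in the alphabet (wrapping around).
Applying that to "hjdglgtehyhsg" gives "egadidqbevepd".

egadidqbevepd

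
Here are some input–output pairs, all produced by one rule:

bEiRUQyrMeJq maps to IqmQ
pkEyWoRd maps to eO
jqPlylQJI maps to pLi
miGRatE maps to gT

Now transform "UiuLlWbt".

Uw

The pattern: keep one character in every 3, starting at position 3 (positions 3rd, 6th, 9th, ...), then flip the case of every letter.
Starting from "UiuLlWbt": after the first operation, "uW"; after the second, "Uw".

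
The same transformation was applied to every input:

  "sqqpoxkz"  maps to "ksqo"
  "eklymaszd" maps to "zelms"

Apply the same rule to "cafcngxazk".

In each case the input is transformed by: move the last 2 characters to the front (rotate right by 2), then keep every other character starting from the first (positions 1st, 3rd, 5th, ...).
On "cafcngxazk": the first step gives "zkcafcngxa", and the second then gives "zcfnx".

zcfnx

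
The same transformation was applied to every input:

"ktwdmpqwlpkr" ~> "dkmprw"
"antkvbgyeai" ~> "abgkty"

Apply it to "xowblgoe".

bgow

What's happening: sort the characters into alphabetical order, then keep every other character starting from the first (positions 1st, 3rd, 5th, ...).
"xowblgoe" → "begloowx" → "bgow".
(Check on "ktwdmpqwlpkr": → "dkklmppqrtww" → "dkmprw" ✓)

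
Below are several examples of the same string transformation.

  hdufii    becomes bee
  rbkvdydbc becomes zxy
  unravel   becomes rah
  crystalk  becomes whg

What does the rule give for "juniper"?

lan

Each output is the input with this applied: shift every letter 4 places backward in the alphabet (wrapping around), then keep only the last 3 characters.
For "juniper", step one produces "fqjelan"; step two turns that into "lan".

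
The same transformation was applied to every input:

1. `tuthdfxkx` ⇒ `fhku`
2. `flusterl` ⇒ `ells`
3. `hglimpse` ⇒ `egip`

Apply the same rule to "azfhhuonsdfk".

dhknuz

What's happening: keep every other character starting from the second (positions 2nd, 4th, 6th, ...), then sort the characters into alphabetical order.
"azfhhuonsdfk" → "zhundk" → "dhknuz".
(Check on "hglimpse": → "gipe" → "egip" ✓)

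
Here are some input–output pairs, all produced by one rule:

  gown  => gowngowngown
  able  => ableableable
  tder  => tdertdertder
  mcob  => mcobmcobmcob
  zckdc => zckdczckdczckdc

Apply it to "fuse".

Each output is the input with this applied: write the whole string 3 times in a row.
For "fuse" the result is "fusefusefuse".

fusefusefuse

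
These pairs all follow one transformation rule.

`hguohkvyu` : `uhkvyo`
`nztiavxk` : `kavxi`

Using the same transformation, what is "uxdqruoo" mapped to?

The rule is to delete the first 3 characters, then swap the first and last characters.
"uxdqruoo" → "qruoo" → "oruoq".

oruoq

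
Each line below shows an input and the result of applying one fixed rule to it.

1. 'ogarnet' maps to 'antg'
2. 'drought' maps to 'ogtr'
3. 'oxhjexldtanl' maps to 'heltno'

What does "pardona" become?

The transformation: move the first 2 characters to the end (rotate left by 2), then keep every other character starting from the first (positions 1st, 3rd, 5th, ...).
Working it through for "pardona": intermediate "rdonapa", final "roaa".

roaa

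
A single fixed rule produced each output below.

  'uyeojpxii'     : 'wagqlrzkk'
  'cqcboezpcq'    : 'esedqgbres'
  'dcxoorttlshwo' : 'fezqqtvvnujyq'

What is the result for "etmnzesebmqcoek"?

What's happening: shift every letter 2 places forward in the alphabet (wrapping around).
On "etmnzesebmqcoek" that produces "gvopbgugdoseqgm".

gvopbgugdoseqgm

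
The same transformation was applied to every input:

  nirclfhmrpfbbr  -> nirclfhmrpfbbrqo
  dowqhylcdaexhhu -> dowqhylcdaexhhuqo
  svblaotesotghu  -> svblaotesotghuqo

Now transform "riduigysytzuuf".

riduigysytzuufqo

Rule — append "qo".
On "riduigysytzuuf" that produces "riduigysytzuufqo".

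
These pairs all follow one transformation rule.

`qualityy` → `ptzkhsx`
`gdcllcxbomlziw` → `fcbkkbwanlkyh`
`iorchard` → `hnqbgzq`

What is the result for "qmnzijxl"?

plmyhiw

Looking at the pairs, the operation is to delete the last character, then shift every letter 1 place backward in the alphabet (wrapping around).
So "qmnzijxl" becomes "plmyhiw".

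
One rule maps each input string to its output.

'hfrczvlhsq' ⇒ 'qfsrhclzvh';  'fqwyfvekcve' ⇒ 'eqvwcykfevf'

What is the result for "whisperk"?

In each case the input is transformed by: take characters alternately from the front and the back (1st, last, 2nd, 2nd-last, ...), then move the first character to the end.
"whisperk" → "khriespw".

khriespw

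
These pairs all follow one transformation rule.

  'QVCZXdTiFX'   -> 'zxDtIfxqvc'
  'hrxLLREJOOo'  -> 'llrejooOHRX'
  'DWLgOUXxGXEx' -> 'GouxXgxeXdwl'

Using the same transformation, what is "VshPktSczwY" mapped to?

pKTsCZWyvSH

What's happening: move the first 3 characters to the end (rotate left by 3), then flip the case of every letter.
For "VshPktSczwY", step one produces "PktSczwYVsh"; step two turns that into "pKTsCZWyvSH".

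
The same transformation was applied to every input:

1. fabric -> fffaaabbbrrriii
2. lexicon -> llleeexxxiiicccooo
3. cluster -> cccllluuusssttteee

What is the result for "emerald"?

Rule — repeat every character 3 times, then delete the last 3 characters.
Starting from "emerald": after the first operation, "eeemmmeeerrraaalllddd"; after the second, "eeemmmeeerrraaalll".
(Check on "cluster": → "cccllluuusssttteeerrr" → "cccllluuusssttteee" ✓)

eeemmmeeerrraaalll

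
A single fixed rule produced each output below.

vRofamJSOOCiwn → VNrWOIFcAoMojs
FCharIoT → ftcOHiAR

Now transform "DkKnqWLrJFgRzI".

Looking at the pairs, the operation is to take characters alternately from the front and the back (1st, last, 2nd, 2nd-last, ...), then flip the case of every letter.
For "DkKnqWLrJFgRzI", step one produces "DIkzKRngqFWJLr"; step two turns that into "diKZkrNGQfwjlR".

diKZkrNGQfwjlR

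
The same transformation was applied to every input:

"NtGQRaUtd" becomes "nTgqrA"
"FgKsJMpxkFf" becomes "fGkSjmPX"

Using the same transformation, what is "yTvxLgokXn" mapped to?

Looking at the pairs, the operation is to flip the case of every letter, then delete the last 3 characters.
On "yTvxLgokXn": the first step gives "YtVXlGOKxN", and the second then gives "YtVXlGO".

YtVXlGO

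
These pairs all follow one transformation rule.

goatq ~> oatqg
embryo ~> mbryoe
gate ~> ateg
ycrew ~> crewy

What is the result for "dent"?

Looking at the pairs, the operation is to move the first character to the end.
So "dent" becomes "entd".

entd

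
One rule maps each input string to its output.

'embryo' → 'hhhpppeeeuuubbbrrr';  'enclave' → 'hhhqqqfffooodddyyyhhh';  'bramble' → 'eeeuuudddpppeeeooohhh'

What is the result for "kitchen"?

The transformation: shift every letter 3 places forward in the alphabet (wrapping around), then repeat every character 3 times.
For "kitchen", step one produces "nlwfkhq"; step two turns that into "nnnlllwwwfffkkkhhhqqq".

nnnlllwwwfffkkkhhhqqq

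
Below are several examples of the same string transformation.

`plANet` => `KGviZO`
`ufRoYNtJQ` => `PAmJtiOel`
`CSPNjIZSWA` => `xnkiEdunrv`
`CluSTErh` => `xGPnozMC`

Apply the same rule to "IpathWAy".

The transformation: shift every letter 5 places backward in the alphabet (wrapping around), then flip the case of every letter.
Starting from "IpathWAy": after the first operation, "DkvocRVt"; after the second, "dKVOCrvT".

dKVOCrvT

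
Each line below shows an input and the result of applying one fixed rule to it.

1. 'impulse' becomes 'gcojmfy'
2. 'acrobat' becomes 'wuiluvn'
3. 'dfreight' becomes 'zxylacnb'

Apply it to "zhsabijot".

btumcvidn

The transformation: shift every letter 6 places backward in the alphabet (wrapping around), then swap each adjacent pair of characters (1↔2, 3↔4, ...).
"zhsabijot" → "tbmuvcdin" → "btumcvidn".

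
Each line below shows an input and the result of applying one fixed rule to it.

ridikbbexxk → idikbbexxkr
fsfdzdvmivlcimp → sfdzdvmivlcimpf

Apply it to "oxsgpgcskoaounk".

Rule — move the first character to the end.
For "oxsgpgcskoaounk" the result is "xsgpgcskoaounko".

xsgpgcskoaounko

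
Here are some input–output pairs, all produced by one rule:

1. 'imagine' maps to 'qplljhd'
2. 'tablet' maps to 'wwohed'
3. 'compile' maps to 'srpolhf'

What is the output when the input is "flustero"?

xwvuroih

What's happening: sort the characters into reverse alphabetical order, then shift every letter 3 places forward in the alphabet (wrapping around).
On "flustero": the first step gives "utsrolfe", and the second then gives "xwvuroih".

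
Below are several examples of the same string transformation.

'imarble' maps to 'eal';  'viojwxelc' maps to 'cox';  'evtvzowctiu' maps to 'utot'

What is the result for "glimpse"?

eis

Each output is the input with this applied: move the last character to the front, then keep one character in every 3, starting at position 1 (positions 1st, 4th, 7th, ...).
For "glimpse", step one produces "eglimps"; step two turns that into "eis".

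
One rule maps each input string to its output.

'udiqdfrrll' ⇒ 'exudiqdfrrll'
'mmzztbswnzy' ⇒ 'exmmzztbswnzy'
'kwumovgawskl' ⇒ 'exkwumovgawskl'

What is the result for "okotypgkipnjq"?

exokotypgkipnjq

In each case the input is transformed by: prepend "ex".
For "okotypgkipnjq" the result is "exokotypgkipnjq".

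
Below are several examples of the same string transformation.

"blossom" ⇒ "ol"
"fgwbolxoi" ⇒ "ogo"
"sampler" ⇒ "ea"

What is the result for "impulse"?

sm

The transformation: move the last 3 characters to the front (rotate right by 3), then keep one character in every 3, starting at position 2 (positions 2nd, 5th, 8th, ...).
Working it through for "impulse": intermediate "lseimpu", final "sm".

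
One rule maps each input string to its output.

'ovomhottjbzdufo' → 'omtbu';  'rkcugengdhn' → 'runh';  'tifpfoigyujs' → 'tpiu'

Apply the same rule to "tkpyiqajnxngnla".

Rule — keep one character in every 3, starting at position 1 (positions 1st, 4th, 7th, ...).
Doing the same to "tkpyiqajnxngnla": "tyaxn".

tyaxn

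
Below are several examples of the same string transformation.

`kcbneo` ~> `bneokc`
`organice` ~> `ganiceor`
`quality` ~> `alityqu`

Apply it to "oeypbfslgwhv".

ypbfslgwhvoe

The rule is to move the first 2 characters to the end (rotate left by 2).
"oeypbfslgwhv" → "ypbfslgwhvoe".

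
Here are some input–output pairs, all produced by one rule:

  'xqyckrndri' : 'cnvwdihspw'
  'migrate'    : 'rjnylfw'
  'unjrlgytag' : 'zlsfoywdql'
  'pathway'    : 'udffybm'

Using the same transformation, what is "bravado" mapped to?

In each case the input is transformed by: take characters alternately from the front and the back (1st, last, 2nd, 2nd-last, ...), then shift every letter 5 places forward in the alphabet (wrapping around).
For "bravado", step one produces "bordaav"; step two turns that into "gtwiffa".

gtwiffa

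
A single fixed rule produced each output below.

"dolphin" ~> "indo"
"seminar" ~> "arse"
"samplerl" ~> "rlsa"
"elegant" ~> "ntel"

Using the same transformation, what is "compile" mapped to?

leco

Each output is the input with this applied: move the first 2 characters to the end (rotate left by 2), then keep only the last 4 characters.
So "compile" becomes "leco".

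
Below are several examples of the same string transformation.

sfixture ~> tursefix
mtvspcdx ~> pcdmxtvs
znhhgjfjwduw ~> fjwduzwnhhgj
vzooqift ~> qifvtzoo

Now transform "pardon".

dopnar

In each case the input is transformed by: swap the first and last characters, then swap the front and back halves of the string.
Working it through for "pardon": intermediate "nardop", final "dopnar".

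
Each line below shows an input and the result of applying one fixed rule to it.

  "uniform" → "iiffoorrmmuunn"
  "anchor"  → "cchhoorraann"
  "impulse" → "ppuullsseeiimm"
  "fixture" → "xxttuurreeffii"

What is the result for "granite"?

Looking at the pairs, the operation is to move the first 2 characters to the end (rotate left by 2), then double every character.
On "granite" that produces "aanniitteeggrr".

aanniitteeggrr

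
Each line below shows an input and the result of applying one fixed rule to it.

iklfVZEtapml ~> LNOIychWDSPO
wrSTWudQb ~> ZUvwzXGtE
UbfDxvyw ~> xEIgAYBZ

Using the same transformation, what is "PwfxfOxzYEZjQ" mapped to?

sZIAIrACbhcMt

Each output is the input with this applied: shift every letter 3 places forward in the alphabet (wrapping around), then flip the case of every letter.
Applying both steps to "PwfxfOxzYEZjQ": "SziaiRacBHCmT", then "sZIAIrACbhcMt".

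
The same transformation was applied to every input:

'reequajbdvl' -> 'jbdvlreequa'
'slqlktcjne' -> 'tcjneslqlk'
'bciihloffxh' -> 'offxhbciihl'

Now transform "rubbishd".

bishdrub

Each output is the input with this applied: move the last 2 characters to the front (rotate right by 2), then move the last 3 characters to the front (rotate right by 3).
Working it through for "rubbishd": intermediate "hdrubbis", final "bishdrub".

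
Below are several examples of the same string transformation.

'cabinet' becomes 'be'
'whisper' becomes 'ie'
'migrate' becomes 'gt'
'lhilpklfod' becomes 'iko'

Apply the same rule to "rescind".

sn

What's happening: keep one character in every 3, starting at position 3 (positions 3rd, 6th, 9th, ...).
"rescind" → "sn".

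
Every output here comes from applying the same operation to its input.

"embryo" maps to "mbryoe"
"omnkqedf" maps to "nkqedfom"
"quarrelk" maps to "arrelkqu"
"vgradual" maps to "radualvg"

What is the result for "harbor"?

arborh

Looking at the pairs, the operation is to swap the front and back halves of the string, then move the last 2 characters to the front (rotate right by 2).
On "harbor": the first step gives "borhar", and the second then gives "arborh".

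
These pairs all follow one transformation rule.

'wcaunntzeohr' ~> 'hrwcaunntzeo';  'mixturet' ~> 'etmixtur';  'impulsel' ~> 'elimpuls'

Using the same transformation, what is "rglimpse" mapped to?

Rule — move the last 2 characters to the front (rotate right by 2).
For "rglimpse" the result is "serglimp".

serglimp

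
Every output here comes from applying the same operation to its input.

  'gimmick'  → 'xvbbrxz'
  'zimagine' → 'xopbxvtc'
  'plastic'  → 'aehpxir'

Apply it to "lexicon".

Rule — swap each adjacent pair of characters (1↔2, 3↔4, ...), then shift every letter 11 places backward in the alphabet (wrapping around).
For "lexicon" the result is "taxmdrc".

taxmdrc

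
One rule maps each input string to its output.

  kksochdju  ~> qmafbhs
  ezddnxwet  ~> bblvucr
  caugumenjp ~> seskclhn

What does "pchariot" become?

The rule is to shift every letter 2 places backward in the alphabet (wrapping around), then delete the first 2 characters.
On "pchariot": the first step gives "nafypgmr", and the second then gives "fypgmr".
(Check on "kksochdju": → "iiqmafbhs" → "qmafbhs" ✓)

fypgmr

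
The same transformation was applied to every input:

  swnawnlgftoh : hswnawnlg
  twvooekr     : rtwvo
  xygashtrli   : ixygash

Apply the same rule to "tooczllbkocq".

qtooczllb

Looking at the pairs, the operation is to move the last character to the front, then delete the last 3 characters.
"tooczllbkocq" → "qtooczllb".
(Check on "twvooekr": → "rtwvooek" → "rtwvo" ✓)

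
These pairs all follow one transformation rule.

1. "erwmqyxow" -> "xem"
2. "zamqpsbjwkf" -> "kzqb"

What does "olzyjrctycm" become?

What's happening: keep one character in every 3, starting at position 1 (positions 1st, 4th, 7th, ...), then move the last character to the front.
"olzyjrctycm" → "coyc".
(Check on "erwmqyxow": → "emx" → "xem" ✓)

coyc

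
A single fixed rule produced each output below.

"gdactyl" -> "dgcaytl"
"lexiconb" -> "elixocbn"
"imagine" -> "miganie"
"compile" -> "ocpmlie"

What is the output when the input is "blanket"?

lbnaekt

Looking at the pairs, the operation is to swap each adjacent pair of characters (1↔2, 3↔4, ...).
For "blanket" the result is "lbnaekt".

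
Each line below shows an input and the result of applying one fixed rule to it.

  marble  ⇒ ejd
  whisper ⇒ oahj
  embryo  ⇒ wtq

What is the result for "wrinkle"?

Each output is the input with this applied: shift every letter 8 places backward in the alphabet (wrapping around), then keep every other character starting from the first (positions 1st, 3rd, 5th, ...).
Working it through for "wrinkle": intermediate "ojafcdw", final "oacw".

oacw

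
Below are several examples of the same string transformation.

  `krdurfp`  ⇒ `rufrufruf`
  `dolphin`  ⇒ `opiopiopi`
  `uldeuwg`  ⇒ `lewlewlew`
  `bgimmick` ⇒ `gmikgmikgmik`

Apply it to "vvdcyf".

In each case the input is transformed by: keep every other character starting from the second (positions 2nd, 4th, 6th, ...), then write the whole string 3 times in a row.
Starting from "vvdcyf": after the first operation, "vcf"; after the second, "vcfvcfvcf".
(Check on "uldeuwg": → "lew" → "lewlewlew" ✓)

vcfvcfvcf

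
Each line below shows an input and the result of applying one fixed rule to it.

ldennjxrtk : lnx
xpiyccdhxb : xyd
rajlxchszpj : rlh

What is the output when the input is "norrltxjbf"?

Rule — delete the last 2 characters, then keep one character in every 3, starting at position 1 (positions 1st, 4th, 7th, ...).
Applying both steps to "norrltxjbf": "norrltxj", then "nrx".

nrx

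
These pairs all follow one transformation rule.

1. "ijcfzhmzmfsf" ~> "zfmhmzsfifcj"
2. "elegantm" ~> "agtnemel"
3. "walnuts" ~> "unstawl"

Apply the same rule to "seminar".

niraesm

What's happening: move the first 3 characters to the end (rotate left by 3), then swap each adjacent pair of characters (1↔2, 3↔4, ...).
Working it through for "seminar": intermediate "inarsem", final "niraesm".
(Check on "walnuts": → "nutswal" → "unstawl" ✓)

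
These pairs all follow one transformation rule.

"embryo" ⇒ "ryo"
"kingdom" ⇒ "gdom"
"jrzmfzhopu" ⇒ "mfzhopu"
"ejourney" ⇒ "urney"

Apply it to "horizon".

Rule — delete the first 3 characters.
For "horizon" the result is "izon".

izon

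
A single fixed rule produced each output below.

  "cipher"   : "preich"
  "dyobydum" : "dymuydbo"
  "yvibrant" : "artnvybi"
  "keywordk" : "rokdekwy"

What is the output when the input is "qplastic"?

Rule — swap each adjacent pair of characters (1↔2, 3↔4, ...), then swap the front and back halves of the string.
Working it through for "qplastic": intermediate "pqaltsci", final "tscipqal".
(Check on "yvibrant": → "vybiartn" → "artnvybi" ✓)

tscipqal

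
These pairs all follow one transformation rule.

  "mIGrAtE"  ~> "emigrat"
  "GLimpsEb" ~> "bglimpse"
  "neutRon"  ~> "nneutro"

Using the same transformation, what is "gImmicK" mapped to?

Rule — move the last character to the front, then convert every letter to lowercase.
On "gImmicK": the first step gives "KgImmic", and the second then gives "kgimmic".

kgimmic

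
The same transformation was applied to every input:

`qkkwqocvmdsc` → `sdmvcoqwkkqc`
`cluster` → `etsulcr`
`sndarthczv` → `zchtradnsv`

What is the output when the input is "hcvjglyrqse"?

The pattern: reverse the string, then move the first character to the end.
Applying that to "hcvjglyrqse" gives "sqrylgjvche".

sqrylgjvche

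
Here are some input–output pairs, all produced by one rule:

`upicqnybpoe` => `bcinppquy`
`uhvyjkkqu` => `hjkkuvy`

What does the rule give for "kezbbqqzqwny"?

The pattern: delete the last 2 characters, then sort the characters into alphabetical order.
Starting from "kezbbqqzqwny": after the first operation, "kezbbqqzqw"; after the second, "bbekqqqwzz".

bbekqqqwzz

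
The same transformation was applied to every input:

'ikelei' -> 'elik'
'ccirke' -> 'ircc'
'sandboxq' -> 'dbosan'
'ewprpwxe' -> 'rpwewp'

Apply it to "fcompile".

The transformation: delete the last 2 characters, then swap the front and back halves of the string.
For "fcompile", step one produces "fcompi"; step two turns that into "mpifco".

mpifco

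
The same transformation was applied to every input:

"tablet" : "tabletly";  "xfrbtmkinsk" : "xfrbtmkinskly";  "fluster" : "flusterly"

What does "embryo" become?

The pattern: append "ly".
For "embryo" the result is "embryoly".

embryoly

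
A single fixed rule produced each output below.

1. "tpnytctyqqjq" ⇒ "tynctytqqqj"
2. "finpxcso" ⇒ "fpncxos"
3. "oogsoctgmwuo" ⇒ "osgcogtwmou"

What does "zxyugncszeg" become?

zuyngscezg

Rule — swap each adjacent pair of characters (1↔2, 3↔4, ...), then delete the first character.
Starting from "zxyugncszeg": after the first operation, "xzuyngscezg"; after the second, "zuyngscezg".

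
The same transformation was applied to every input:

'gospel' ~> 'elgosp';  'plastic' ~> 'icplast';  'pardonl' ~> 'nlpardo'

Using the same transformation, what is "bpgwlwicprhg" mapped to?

The rule is to move the last 2 characters to the front (rotate right by 2).
On "bpgwlwicprhg" that produces "hgbpgwlwicpr".

hgbpgwlwicpr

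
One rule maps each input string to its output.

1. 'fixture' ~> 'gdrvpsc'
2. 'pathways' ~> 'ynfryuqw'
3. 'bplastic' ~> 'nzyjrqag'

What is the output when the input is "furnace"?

Looking at the pairs, the operation is to shift every letter 2 places backward in the alphabet (wrapping around), then swap each adjacent pair of characters (1↔2, 3↔4, ...).
"furnace" → "dsplyac" → "sdlpayc".

sdlpayc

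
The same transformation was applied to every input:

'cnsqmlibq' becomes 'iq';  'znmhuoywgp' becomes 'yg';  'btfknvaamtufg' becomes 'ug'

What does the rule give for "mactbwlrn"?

Each output is the input with this applied: keep every other character starting from the first (positions 1st, 3rd, 5th, ...), then keep only the last 2 characters.
"mactbwlrn" → "mcbln" → "ln".

ln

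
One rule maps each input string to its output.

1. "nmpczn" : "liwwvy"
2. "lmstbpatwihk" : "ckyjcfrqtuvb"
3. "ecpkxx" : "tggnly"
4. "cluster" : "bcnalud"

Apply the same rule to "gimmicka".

Looking at the pairs, the operation is to move the first 3 characters to the end (rotate left by 3), then shift every letter 9 places forward in the alphabet (wrapping around).
Starting from "gimmicka": after the first operation, "mickagim"; after the second, "vrltjprv".

vrltjprv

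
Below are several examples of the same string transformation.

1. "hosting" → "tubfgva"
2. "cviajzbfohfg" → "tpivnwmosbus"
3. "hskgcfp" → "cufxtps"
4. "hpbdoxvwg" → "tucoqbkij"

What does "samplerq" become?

In each case the input is transformed by: shift every letter 13 places forward in the alphabet (wrapping around) — i.e. ROT13, then move the last character to the front.
Starting from "samplerq": after the first operation, "fnzcyred"; after the second, "dfnzcyre".

dfnzcyre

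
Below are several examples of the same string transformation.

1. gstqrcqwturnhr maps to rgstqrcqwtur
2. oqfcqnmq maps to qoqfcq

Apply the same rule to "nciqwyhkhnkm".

What's happening: move the last character to the front, then delete the last 2 characters.
Starting from "nciqwyhkhnkm": after the first operation, "mnciqwyhkhnk"; after the second, "mnciqwyhkh".

mnciqwyhkh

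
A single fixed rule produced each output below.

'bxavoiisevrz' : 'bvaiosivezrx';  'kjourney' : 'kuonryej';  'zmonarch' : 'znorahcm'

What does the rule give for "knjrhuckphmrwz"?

The pattern: swap each adjacent pair of characters (1↔2, 3↔4, ...), then move the first character to the end.
Working it through for "knjrhuckphmrwz": intermediate "nkrjuhkchprmzw", final "krjuhkchprmzwn".

krjuhkchprmzwn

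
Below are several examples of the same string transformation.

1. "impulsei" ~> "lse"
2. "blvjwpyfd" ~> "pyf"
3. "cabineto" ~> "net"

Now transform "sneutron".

The rule is to move the last character to the front, then keep only the last 3 characters.
Working it through for "sneutron": intermediate "nsneutro", final "tro".
(Check on "cabineto": → "ocabinet" → "net" ✓)

tro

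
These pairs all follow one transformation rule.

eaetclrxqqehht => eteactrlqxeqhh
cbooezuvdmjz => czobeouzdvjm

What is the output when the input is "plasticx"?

pxaltsci

Rule — move the last character to the front, then swap each adjacent pair of characters (1↔2, 3↔4, ...).
Doing the same to "plasticx": "pxaltsci".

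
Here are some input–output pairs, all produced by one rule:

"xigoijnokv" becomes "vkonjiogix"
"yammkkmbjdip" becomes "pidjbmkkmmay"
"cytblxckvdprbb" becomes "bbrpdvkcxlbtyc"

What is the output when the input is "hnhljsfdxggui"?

The transformation: reverse the string.
Applying that to "hnhljsfdxggui" gives "iuggxdfsjlhnh".

iuggxdfsjlhnh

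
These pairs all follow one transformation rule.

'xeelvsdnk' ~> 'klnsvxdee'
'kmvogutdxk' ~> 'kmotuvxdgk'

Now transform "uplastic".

Each output is the input with this applied: sort the characters into alphabetical order, then move the first 3 characters to the end (rotate left by 3).
Applying both steps to "uplastic": "acilpstu", then "lpstuaci".

lpstuaci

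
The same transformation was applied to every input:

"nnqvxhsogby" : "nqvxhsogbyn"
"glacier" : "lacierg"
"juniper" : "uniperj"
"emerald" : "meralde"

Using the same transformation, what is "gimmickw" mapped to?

The transformation: move the first character to the end.
"gimmickw" → "immickwg".

immickwg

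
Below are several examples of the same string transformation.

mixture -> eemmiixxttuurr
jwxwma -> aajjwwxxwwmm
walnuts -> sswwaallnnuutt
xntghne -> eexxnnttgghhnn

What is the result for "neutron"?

nnnneeuuttrroo

The transformation: move the last character to the front, then double every character.
Applying that to "neutron" gives "nnnneeuuttrroo".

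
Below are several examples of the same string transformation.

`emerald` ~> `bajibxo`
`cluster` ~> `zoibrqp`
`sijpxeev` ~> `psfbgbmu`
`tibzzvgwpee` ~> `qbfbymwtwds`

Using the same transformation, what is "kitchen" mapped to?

In each case the input is transformed by: shift every letter 3 places backward in the alphabet (wrapping around), then take characters alternately from the front and the back (1st, last, 2nd, 2nd-last, ...).
On "kitchen": the first step gives "hfqzebk", and the second then gives "hkfbqez".

hkfbqez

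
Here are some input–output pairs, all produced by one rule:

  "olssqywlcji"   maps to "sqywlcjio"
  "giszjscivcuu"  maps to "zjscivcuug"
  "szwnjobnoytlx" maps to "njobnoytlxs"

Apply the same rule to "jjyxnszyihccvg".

xnszyihccvgj

Each output is the input with this applied: move the first character to the end, then delete the first 2 characters.
Applying both steps to "jjyxnszyihccvg": "jyxnszyihccvgj", then "xnszyihccvgj".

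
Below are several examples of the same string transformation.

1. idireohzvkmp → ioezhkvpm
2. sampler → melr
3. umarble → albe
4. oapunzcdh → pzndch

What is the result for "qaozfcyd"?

Rule — swap each adjacent pair of characters (1↔2, 3↔4, ...), then delete the first 3 characters.
On "qaozfcyd": the first step gives "aqzocfdy", and the second then gives "ocfdy".
(Check on "oapunzcdh": → "aoupzndch" → "pzndch" ✓)

ocfdy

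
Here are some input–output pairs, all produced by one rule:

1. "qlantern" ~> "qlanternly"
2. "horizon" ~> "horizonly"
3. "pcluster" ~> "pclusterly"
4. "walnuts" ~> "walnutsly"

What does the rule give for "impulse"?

The pattern: append "ly".
For "impulse" the result is "impulsely".

impulsely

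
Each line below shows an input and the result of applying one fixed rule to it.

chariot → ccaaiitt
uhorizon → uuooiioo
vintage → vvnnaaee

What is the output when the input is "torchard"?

The pattern: keep every other character starting from the first (positions 1st, 3rd, 5th, ...), then double every character.
Starting from "torchard": after the first operation, "trhr"; after the second, "ttrrhhrr".

ttrrhhrr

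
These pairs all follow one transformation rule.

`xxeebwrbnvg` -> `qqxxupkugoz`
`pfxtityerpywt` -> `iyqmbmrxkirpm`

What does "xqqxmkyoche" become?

The pattern: shift every letter 7 places backward in the alphabet (wrapping around).
Applying that to "xqqxmkyoche" gives "qjjqfdrhvax".

qjjqfdrhvax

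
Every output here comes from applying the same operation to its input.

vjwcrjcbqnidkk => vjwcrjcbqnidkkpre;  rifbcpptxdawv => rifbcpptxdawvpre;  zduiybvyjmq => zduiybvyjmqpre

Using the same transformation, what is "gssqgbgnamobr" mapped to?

What's happening: append "pre".
So "gssqgbgnamobr" becomes "gssqgbgnamobrpre".

gssqgbgnamobrpre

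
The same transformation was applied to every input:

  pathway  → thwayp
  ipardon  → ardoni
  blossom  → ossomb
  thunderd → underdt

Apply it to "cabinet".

The rule is to move the first character to the end, then delete the first character.
Applying both steps to "cabinet": "abinetc", then "binetc".

binetc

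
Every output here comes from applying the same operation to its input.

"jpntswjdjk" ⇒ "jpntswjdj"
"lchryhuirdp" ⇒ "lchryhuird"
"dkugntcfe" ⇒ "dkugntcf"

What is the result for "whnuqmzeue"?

whnuqmzeu

The transformation: delete the last character.
So "whnuqmzeue" becomes "whnuqmzeu".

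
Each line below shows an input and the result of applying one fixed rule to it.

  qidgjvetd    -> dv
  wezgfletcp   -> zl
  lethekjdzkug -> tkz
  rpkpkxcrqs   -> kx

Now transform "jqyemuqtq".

yu

Looking at the pairs, the operation is to keep one character in every 3, starting at position 3 (positions 3rd, 6th, 9th, ...), then delete the last character.
Working it through for "jqyemuqtq": intermediate "yuq", final "yu".
(Check on "rpkpkxcrqs": → "kxq" → "kx" ✓)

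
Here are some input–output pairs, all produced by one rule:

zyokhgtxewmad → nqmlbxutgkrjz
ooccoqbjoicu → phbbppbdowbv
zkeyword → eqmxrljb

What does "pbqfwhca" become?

pncodsju

What's happening: shift every letter 13 places forward in the alphabet (wrapping around) — i.e. ROT13, then move the last 2 characters to the front (rotate right by 2).
"pbqfwhca" → "codsjupn" → "pncodsju".
(Check on "zkeyword": → "mxrljbeq" → "eqmxrljb" ✓)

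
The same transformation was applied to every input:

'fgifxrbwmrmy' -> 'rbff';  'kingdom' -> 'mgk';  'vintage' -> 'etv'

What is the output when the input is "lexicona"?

Rule — keep one character in every 3, starting at position 1 (positions 1st, 4th, 7th, ...), then reverse the string.
Starting from "lexicona": after the first operation, "lin"; after the second, "nil".

nil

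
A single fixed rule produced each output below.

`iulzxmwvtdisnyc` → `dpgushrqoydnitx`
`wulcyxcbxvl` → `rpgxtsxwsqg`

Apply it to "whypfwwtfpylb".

rctkarroaktgw

The transformation: shift every letter 5 places backward in the alphabet (wrapping around).
For "whypfwwtfpylb" the result is "rctkarroaktgw".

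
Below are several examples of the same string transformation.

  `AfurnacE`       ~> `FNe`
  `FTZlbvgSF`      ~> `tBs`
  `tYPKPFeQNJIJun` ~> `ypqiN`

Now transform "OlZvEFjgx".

LeG

The transformation: keep one character in every 3, starting at position 2 (positions 2nd, 5th, 8th, ...), then flip the case of every letter.
Doing the same to "OlZvEFjgx": "LeG".
(Check on "FTZlbvgSF": → "TbS" → "tBs" ✓)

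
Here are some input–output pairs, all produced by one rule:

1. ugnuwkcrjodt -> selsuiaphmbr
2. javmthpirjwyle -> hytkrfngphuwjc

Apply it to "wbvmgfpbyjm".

Looking at the pairs, the operation is to shift every letter 2 places backward in the alphabet (wrapping around).
On "wbvmgfpbyjm" that produces "uztkednzwhk".

uztkednzwhk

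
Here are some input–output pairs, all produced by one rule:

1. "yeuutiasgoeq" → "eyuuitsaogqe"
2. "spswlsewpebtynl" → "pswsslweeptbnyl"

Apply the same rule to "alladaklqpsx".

The rule is to swap each adjacent pair of characters (1↔2, 3↔4, ...).
Doing the same to "alladaklqpsx": "laaladlkpqxs".

laaladlkpqxs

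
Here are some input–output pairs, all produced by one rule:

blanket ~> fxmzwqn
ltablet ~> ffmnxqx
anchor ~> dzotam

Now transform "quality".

kgmxufc

Rule — shift every letter 12 places forward in the alphabet (wrapping around), then swap the first and last characters.
So "quality" becomes "kgmxufc".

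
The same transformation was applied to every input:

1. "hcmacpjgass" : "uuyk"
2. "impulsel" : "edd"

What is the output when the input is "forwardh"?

gsz

The transformation: shift every letter 8 places backward in the alphabet (wrapping around), then keep one character in every 3, starting at position 2 (positions 2nd, 5th, 8th, ...).
"forwardh" → "xgjosjvz" → "gsz".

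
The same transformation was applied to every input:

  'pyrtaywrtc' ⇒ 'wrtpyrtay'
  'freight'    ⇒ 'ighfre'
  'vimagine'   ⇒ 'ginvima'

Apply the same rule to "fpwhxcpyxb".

The transformation: delete the last character, then move the last 3 characters to the front (rotate right by 3).
Starting from "fpwhxcpyxb": after the first operation, "fpwhxcpyx"; after the second, "pyxfpwhxc".
(Check on "vimagine": → "vimagin" → "ginvima" ✓)

pyxfpwhxc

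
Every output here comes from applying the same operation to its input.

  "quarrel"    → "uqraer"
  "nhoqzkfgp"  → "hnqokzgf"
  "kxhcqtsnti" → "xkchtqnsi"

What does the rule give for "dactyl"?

adtcl

Looking at the pairs, the operation is to swap each adjacent pair of characters (1↔2, 3↔4, ...), then delete the last character.
Applying both steps to "dactyl": "adtcly", then "adtcl".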